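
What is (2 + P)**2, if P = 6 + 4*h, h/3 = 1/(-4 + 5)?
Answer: 400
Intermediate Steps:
h = 3 (h = 3/(-4 + 5) = 3/1 = 3*1 = 3)
P = 18 (P = 6 + 4*3 = 6 + 12 = 18)
(2 + P)**2 = (2 + 18)**2 = 20**2 = 400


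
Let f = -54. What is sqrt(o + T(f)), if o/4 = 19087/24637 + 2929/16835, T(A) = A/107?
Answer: sqrt(6480199421548968043110)/44379736765 ≈ 1.8139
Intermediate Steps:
T(A) = A/107 (T(A) = A*(1/107) = A/107)
o = 1573965672/414763895 (o = 4*(19087/24637 + 2929/16835) = 4*(393491418/414763895) = 1573965672/414763895 ≈ 3.7948)
sqrt(o + T(f)) = sqrt(1573965672/414763895 + (1/107)*(-54)) = sqrt(1573965672/414763895 - 54/107) = sqrt(146017076574/44379736765) = sqrt(6480199421548968043110)/44379736765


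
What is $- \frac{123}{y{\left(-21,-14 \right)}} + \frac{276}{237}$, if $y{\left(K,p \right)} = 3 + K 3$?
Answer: $\frac{5079}{1580} \approx 3.2146$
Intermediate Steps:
$y{\left(K,p \right)} = 3 + 3 K$
$- \frac{123}{y{\left(-21,-14 \right)}} + \frac{276}{237} = - \frac{123}{3 + 3 \left(-21\right)} + \frac{276}{237} = - \frac{123}{3 - 63} + 276 \cdot \frac{1}{237} = - \frac{123}{-60} + \frac{92}{79} = \left(-123\right) \left(- \frac{1}{60}\right) + \frac{92}{79} = \frac{41}{20} + \frac{92}{79} = \frac{5079}{1580}$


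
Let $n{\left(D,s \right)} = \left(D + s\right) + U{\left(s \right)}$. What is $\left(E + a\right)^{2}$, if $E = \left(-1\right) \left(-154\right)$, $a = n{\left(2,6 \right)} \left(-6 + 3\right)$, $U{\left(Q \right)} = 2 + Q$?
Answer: $11236$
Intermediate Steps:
$n{\left(D,s \right)} = 2 + D + 2 s$ ($n{\left(D,s \right)} = \left(D + s\right) + \left(2 + s\right) = 2 + D + 2 s$)
$a = -48$ ($a = \left(2 + 2 + 2 \cdot 6\right) \left(-6 + 3\right) = \left(2 + 2 + 12\right) \left(-3\right) = 16 \left(-3\right) = -48$)
$E = 154$
$\left(E + a\right)^{2} = \left(154 - 48\right)^{2} = 106^{2} = 11236$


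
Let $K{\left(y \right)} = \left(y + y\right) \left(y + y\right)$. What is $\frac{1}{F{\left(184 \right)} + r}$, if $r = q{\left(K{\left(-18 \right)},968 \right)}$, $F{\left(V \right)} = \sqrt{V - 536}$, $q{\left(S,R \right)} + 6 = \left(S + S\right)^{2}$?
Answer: $\frac{3359229}{22568838949058} - \frac{i \sqrt{22}}{11284419474529} \approx 1.4884 \cdot 10^{-7} - 4.1565 \cdot 10^{-13} i$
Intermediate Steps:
$K{\left(y \right)} = 4 y^{2}$ ($K{\left(y \right)} = 2 y 2 y = 4 y^{2}$)
$q{\left(S,R \right)} = -6 + 4 S^{2}$ ($q{\left(S,R \right)} = -6 + \left(S + S\right)^{2} = -6 + \left(2 S\right)^{2} = -6 + 4 S^{2}$)
$F{\left(V \right)} = \sqrt{-536 + V}$
$r = 6718458$ ($r = -6 + 4 \left(4 \left(-18\right)^{2}\right)^{2} = -6 + 4 \left(4 \cdot 324\right)^{2} = -6 + 4 \cdot 1296^{2} = -6 + 4 \cdot 1679616 = -6 + 6718464 = 6718458$)
$\frac{1}{F{\left(184 \right)} + r} = \frac{1}{\sqrt{-536 + 184} + 6718458} = \frac{1}{\sqrt{-352} + 6718458} = \frac{1}{4 i \sqrt{22} + 6718458} = \frac{1}{6718458 + 4 i \sqrt{22}}$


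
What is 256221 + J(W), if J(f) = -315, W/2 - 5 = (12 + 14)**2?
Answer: 255906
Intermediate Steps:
W = 1362 (W = 10 + 2*(12 + 14)**2 = 10 + 2*26**2 = 10 + 2*676 = 10 + 1352 = 1362)
256221 + J(W) = 256221 - 315 = 255906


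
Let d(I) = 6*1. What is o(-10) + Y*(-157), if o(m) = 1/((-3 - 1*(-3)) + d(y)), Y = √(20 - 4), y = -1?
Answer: -3767/6 ≈ -627.83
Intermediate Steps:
d(I) = 6
Y = 4 (Y = √16 = 4)
o(m) = ⅙ (o(m) = 1/((-3 - 1*(-3)) + 6) = 1/((-3 + 3) + 6) = 1/(0 + 6) = 1/6 = ⅙)
o(-10) + Y*(-157) = ⅙ + 4*(-157) = ⅙ - 628 = -3767/6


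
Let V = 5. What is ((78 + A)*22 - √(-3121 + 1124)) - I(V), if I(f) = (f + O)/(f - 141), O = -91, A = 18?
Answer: 143573/68 - I*√1997 ≈ 2111.4 - 44.688*I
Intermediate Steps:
I(f) = (-91 + f)/(-141 + f) (I(f) = (f - 91)/(f - 141) = (-91 + f)/(-141 + f))
((78 + A)*22 - √(-3121 + 1124)) - I(V) = ((78 + 18)*22 - √(-3121 + 1124)) - (-91 + 5)/(-141 + 5) = (96*22 - √(-1997)) - (-86)/(-136) = (2112 - I*√1997) - (-1)*(-86)/136 = (2112 - I*√1997) - 1*43/68 = (2112 - I*√1997) - 43/68 = 143573/68 - I*√1997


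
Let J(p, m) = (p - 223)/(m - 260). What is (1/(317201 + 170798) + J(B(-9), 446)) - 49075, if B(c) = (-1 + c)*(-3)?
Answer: -4454524655671/90767814 ≈ -49076.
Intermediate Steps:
B(c) = 3 - 3*c
J(p, m) = (-223 + p)/(-260 + m)
(1/(317201 + 170798) + J(B(-9), 446)) - 49075 = (1/(317201 + 170798) + (-223 + (3 - 3*(-9)))/(-260 + 446)) - 49075 = (1/487999 + (-223 + (3 + 27))/186) - 49075 = (1/487999 + (-223 + 30)/186) - 49075 = (1/487999 + (1/186)*(-193)) - 49075 = (1/487999 - 193/186) - 49075 = -94183621/90767814 - 49075 = -4454524655671/90767814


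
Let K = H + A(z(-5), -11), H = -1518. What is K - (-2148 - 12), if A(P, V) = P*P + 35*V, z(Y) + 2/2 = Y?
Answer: 293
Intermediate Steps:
z(Y) = -1 + Y
A(P, V) = P² + 35*V
K = -1867 (K = -1518 + ((-1 - 5)² + 35*(-11)) = -1518 + ((-6)² - 385) = -1518 + (36 - 385) = -1518 - 349 = -1867)
K - (-2148 - 12) = -1867 - (-2148 - 12) = -1867 - 1*(-2160) = -1867 + 2160 = 293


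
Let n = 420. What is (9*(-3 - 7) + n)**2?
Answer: 108900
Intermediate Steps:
(9*(-3 - 7) + n)**2 = (9*(-3 - 7) + 420)**2 = (9*(-10) + 420)**2 = (-90 + 420)**2 = 330**2 = 108900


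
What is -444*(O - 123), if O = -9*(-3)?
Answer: 42624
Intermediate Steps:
O = 27
-444*(O - 123) = -444*(27 - 123) = -444*(-96) = 42624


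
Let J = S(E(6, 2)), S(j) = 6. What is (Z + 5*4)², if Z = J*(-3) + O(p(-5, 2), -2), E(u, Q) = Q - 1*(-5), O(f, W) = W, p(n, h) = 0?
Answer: 0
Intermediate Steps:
E(u, Q) = 5 + Q (E(u, Q) = Q + 5 = 5 + Q)
J = 6
Z = -20 (Z = 6*(-3) - 2 = -18 - 2 = -20)
(Z + 5*4)² = (-20 + 5*4)² = (-20 + 20)² = 0² = 0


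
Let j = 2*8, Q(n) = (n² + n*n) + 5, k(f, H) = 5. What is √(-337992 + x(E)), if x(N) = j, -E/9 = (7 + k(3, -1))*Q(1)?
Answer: 2*I*√84494 ≈ 581.36*I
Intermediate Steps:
Q(n) = 5 + 2*n² (Q(n) = (n² + n²) + 5 = 2*n² + 5 = 5 + 2*n²)
E = -756 (E = -9*(7 + 5)*(5 + 2*1²) = -108*(5 + 2*1) = -108*(5 + 2) = -108*7 = -9*84 = -756)
j = 16
x(N) = 16
√(-337992 + x(E)) = √(-337992 + 16) = √(-337976) = 2*I*√84494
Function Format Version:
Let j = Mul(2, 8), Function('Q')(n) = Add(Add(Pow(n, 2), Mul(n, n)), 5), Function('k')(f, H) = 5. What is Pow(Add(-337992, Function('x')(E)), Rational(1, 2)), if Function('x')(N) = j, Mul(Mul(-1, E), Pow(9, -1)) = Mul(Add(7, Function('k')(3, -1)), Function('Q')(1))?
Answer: Mul(2, I, Pow(84494, Rational(1, 2))) ≈ Mul(581.36, I)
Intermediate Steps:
Function('Q')(n) = Add(5, Mul(2, Pow(n, 2))) (Function('Q')(n) = Add(Add(Pow(n, 2), Pow(n, 2)), 5) = Add(Mul(2, Pow(n, 2)), 5) = Add(5, Mul(2, Pow(n, 2))))
E = -756 (E = Mul(-9, Mul(Add(7, 5), Add(5, Mul(2, Pow(1, 2))))) = Mul(-9, Mul(12, Add(5, Mul(2, 1)))) = Mul(-9, Mul(12, Add(5, 2))) = Mul(-9, Mul(12, 7)) = Mul(-9, 84) = -756)
j = 16
Function('x')(N) = 16
Pow(Add(-337992, Function('x')(E)), Rational(1, 2)) = Pow(Add(-337992, 16), Rational(1, 2)) = Pow(-337976, Rational(1, 2)) = Mul(2, I, Pow(84494, Rational(1, 2)))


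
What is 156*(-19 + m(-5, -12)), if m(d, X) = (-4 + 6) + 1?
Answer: -2496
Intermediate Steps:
m(d, X) = 3 (m(d, X) = 2 + 1 = 3)
156*(-19 + m(-5, -12)) = 156*(-19 + 3) = 156*(-16) = -2496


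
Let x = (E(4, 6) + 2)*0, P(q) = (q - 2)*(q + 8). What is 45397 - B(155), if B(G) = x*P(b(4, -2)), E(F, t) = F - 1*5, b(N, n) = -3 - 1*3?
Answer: 45397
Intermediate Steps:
b(N, n) = -6 (b(N, n) = -3 - 3 = -6)
P(q) = (-2 + q)*(8 + q)
E(F, t) = -5 + F (E(F, t) = F - 5 = -5 + F)
x = 0 (x = ((-5 + 4) + 2)*0 = (-1 + 2)*0 = 1*0 = 0)
B(G) = 0 (B(G) = 0*(-16 + (-6)² + 6*(-6)) = 0*(-16 + 36 - 36) = 0*(-16) = 0)
45397 - B(155) = 45397 - 1*0 = 45397 + 0 = 45397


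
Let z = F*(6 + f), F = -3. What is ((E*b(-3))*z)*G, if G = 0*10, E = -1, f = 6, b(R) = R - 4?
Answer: 0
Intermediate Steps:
b(R) = -4 + R
z = -36 (z = -3*(6 + 6) = -3*12 = -36)
G = 0
((E*b(-3))*z)*G = (-(-4 - 3)*(-36))*0 = (-1*(-7)*(-36))*0 = (7*(-36))*0 = -252*0 = 0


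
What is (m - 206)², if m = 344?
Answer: 19044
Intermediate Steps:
(m - 206)² = (344 - 206)² = 138² = 19044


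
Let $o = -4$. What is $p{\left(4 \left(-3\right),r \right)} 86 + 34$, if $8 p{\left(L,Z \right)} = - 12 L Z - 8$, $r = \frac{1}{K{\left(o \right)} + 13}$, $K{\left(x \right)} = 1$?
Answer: $\frac{410}{7} \approx 58.571$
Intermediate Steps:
$r = \frac{1}{14}$ ($r = \frac{1}{1 + 13} = \frac{1}{14} \approx 0.071429$)
$p{\left(L,Z \right)} = -1 - \frac{3 L Z}{2}$ ($p{\left(L,Z \right)} = \frac{- 12 L Z - 8}{8} = \frac{-8 - 12 L Z}{8} = -1 - \frac{3 L Z}{2}$)
$p{\left(4 \left(-3\right),r \right)} 86 + 34 = \left(-1 - \frac{3}{2} \cdot 4 \left(-3\right) \frac{1}{14}\right) 86 + 34 = \left(-1 - \left(-18\right) \frac{1}{14}\right) 86 + 34 = \left(-1 + \frac{9}{7}\right) 86 + 34 = \frac{2}{7} \cdot 86 + 34 = \frac{172}{7} + 34 = \frac{410}{7}$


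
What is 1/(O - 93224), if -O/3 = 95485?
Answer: -1/379679 ≈ -2.6338e-6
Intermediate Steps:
O = -286455 (O = -3*95485 = -286455)
1/(O - 93224) = 1/(-286455 - 93224) = 1/(-379679) = -1/379679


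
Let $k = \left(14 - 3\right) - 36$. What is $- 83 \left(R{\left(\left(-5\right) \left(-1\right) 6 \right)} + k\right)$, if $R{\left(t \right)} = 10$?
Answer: $1245$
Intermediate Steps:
$k = -25$ ($k = 11 - 36 = -25$)
$- 83 \left(R{\left(\left(-5\right) \left(-1\right) 6 \right)} + k\right) = - 83 \left(10 - 25\right) = \left(-83\right) \left(-15\right) = 1245$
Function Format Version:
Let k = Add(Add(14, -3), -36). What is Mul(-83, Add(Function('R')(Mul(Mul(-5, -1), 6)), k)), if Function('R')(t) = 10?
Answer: 1245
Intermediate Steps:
k = -25 (k = Add(11, -36) = -25)
Mul(-83, Add(Function('R')(Mul(Mul(-5, -1), 6)), k)) = Mul(-83, Add(10, -25)) = Mul(-83, -15) = 1245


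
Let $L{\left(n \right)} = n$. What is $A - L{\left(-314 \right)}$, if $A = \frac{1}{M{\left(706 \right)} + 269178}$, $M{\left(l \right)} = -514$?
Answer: $\frac{84360497}{268664} \approx 314.0$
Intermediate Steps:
$A = \frac{1}{268664}$ ($A = \frac{1}{-514 + 269178} = \frac{1}{268664} \approx 3.7221 \cdot 10^{-6}$)
$A - L{\left(-314 \right)} = \frac{1}{268664} - -314 = \frac{1}{268664} + 314 = \frac{84360497}{268664}$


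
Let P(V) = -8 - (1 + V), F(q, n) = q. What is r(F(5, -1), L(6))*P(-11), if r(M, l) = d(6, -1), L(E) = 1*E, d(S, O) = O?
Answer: -2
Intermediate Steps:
L(E) = E
r(M, l) = -1
P(V) = -9 - V (P(V) = -8 + (-1 - V) = -9 - V)
r(F(5, -1), L(6))*P(-11) = -(-9 - 1*(-11)) = -(-9 + 11) = -1*2 = -2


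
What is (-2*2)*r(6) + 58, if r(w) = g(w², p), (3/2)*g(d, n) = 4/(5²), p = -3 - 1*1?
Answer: 4318/75 ≈ 57.573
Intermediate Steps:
p = -4 (p = -3 - 1 = -4)
g(d, n) = 8/75 (g(d, n) = 2*(4/(5²))/3 = 2*(4/25)/3 = 2*(4*(1/25))/3 = (⅔)*(4/25) = 8/75)
r(w) = 8/75
(-2*2)*r(6) + 58 = -2*2*(8/75) + 58 = -4*8/75 + 58 = -32/75 + 58 = 4318/75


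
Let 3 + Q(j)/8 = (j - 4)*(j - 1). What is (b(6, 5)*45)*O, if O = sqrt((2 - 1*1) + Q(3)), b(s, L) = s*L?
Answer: 1350*I*sqrt(39) ≈ 8430.8*I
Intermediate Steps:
b(s, L) = L*s
Q(j) = -24 + 8*(-1 + j)*(-4 + j) (Q(j) = -24 + 8*((j - 4)*(j - 1)) = -24 + 8*((-4 + j)*(-1 + j)) = -24 + 8*((-1 + j)*(-4 + j)) = -24 + 8*(-1 + j)*(-4 + j))
O = I*sqrt(39) (O = sqrt((2 - 1*1) + (8 - 40*3 + 8*3**2)) = sqrt((2 - 1) + (8 - 120 + 8*9)) = sqrt(1 + (8 - 120 + 72)) = sqrt(1 - 40) = sqrt(-39) = I*sqrt(39) ≈ 6.245*I)
(b(6, 5)*45)*O = ((5*6)*45)*(I*sqrt(39)) = (30*45)*(I*sqrt(39)) = 1350*(I*sqrt(39)) = 1350*I*sqrt(39)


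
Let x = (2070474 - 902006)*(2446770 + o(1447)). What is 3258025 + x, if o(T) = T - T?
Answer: 2858975706385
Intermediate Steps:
o(T) = 0
x = 2858972448360 (x = (2070474 - 902006)*(2446770 + 0) = 1168468*2446770 = 2858972448360)
3258025 + x = 3258025 + 2858972448360 = 2858975706385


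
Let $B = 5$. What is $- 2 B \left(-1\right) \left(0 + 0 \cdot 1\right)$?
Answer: $0$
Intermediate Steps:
$- 2 B \left(-1\right) \left(0 + 0 \cdot 1\right) = \left(-2\right) 5 \left(-1\right) \left(0 + 0 \cdot 1\right) = \left(-10\right) \left(-1\right) \left(0 + 0\right) = 10 \cdot 0 = 0$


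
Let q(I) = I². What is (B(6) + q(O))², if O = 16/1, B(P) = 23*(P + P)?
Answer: 283024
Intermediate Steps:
B(P) = 46*P (B(P) = 23*(2*P) = 46*P)
O = 16 (O = 16*1 = 16)
(B(6) + q(O))² = (46*6 + 16²)² = (276 + 256)² = 532² = 283024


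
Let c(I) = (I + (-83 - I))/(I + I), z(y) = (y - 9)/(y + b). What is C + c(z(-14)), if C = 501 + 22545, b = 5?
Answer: 1059369/46 ≈ 23030.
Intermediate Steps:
z(y) = (-9 + y)/(5 + y) (z(y) = (y - 9)/(y + 5) = (-9 + y)/(5 + y))
C = 23046
c(I) = -83/(2*I) (c(I) = -83*1/(2*I) = -83/(2*I))
C + c(z(-14)) = 23046 - 83*(5 - 14)/(-9 - 14)/2 = 23046 - 83/(2*(-23/(-9))) = 23046 - 83/(2*((-1/9*(-23)))) = 23046 - 83/(2*23/9) = 23046 - 83/2*9/23 = 23046 - 747/46 = 1059369/46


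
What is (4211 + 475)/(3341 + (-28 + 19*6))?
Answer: 4686/3427 ≈ 1.3674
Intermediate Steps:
(4211 + 475)/(3341 + (-28 + 19*6)) = 4686/(3341 + (-28 + 114)) = 4686/(3341 + 86) = 4686/3427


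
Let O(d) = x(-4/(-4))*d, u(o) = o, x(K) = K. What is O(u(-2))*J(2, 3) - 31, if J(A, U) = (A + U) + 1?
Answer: -43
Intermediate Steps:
J(A, U) = 1 + A + U
O(d) = d (O(d) = (-4/(-4))*d = (-4*(-1/4))*d = 1*d = d)
O(u(-2))*J(2, 3) - 31 = -2*(1 + 2 + 3) - 31 = -2*6 - 31 = -12 - 31 = -43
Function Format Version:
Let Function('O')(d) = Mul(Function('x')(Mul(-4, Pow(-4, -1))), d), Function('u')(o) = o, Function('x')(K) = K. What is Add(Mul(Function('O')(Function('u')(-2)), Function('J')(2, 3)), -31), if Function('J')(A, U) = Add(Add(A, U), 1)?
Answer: -43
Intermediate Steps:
Function('J')(A, U) = Add(1, A, U)
Function('O')(d) = d (Function('O')(d) = Mul(Mul(-4, Pow(-4, -1)), d) = Mul(Mul(-4, Rational(-1, 4)), d) = Mul(1, d) = d)
Add(Mul(Function('O')(Function('u')(-2)), Function('J')(2, 3)), -31) = Add(Mul(-2, Add(1, 2, 3)), -31) = Add(Mul(-2, 6), -31) = Add(-12, -31) = -43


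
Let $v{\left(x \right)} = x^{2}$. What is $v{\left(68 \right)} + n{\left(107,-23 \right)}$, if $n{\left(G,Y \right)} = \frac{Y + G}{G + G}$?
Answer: $\frac{494810}{107} \approx 4624.4$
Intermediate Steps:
$n{\left(G,Y \right)} = \frac{G + Y}{2 G}$
$v{\left(68 \right)} + n{\left(107,-23 \right)} = 68^{2} + \frac{107 - 23}{2 \cdot 107} = 4624 + \frac{1}{2} \cdot \frac{1}{107} \cdot 84 = 4624 + \frac{42}{107} = \frac{494810}{107}$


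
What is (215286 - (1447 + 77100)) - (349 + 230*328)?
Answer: 60950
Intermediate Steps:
(215286 - (1447 + 77100)) - (349 + 230*328) = (215286 - 1*78547) - (349 + 75440) = (215286 - 78547) - 1*75789 = 136739 - 75789 = 60950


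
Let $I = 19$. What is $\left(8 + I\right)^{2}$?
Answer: $729$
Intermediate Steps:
$\left(8 + I\right)^{2} = \left(8 + 19\right)^{2} = 27^{2} = 729$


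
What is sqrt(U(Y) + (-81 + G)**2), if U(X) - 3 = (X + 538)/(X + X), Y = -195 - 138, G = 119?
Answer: sqrt(71298778)/222 ≈ 38.035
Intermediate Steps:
Y = -333
U(X) = 3 + (538 + X)/(2*X) (U(X) = 3 + (X + 538)/(X + X) = 3 + (538 + X)/((2*X)) = 3 + (538 + X)*(1/(2*X)) = 3 + (538 + X)/(2*X))
sqrt(U(Y) + (-81 + G)**2) = sqrt((7/2 + 269/(-333)) + (-81 + 119)**2) = sqrt((7/2 + 269*(-1/333)) + 38**2) = sqrt((7/2 - 269/333) + 1444) = sqrt(1793/666 + 1444) = sqrt(963497/666) = sqrt(71298778)/222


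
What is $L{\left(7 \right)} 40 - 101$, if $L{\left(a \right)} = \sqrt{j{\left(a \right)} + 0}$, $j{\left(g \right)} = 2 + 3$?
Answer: $-101 + 40 \sqrt{5} \approx -11.557$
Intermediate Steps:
$j{\left(g \right)} = 5$
$L{\left(a \right)} = \sqrt{5}$ ($L{\left(a \right)} = \sqrt{5 + 0} = \sqrt{5}$)
$L{\left(7 \right)} 40 - 101 = \sqrt{5} \cdot 40 - 101 = 40 \sqrt{5} - 101 = -101 + 40 \sqrt{5}$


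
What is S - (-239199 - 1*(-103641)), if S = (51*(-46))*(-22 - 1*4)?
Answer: 196554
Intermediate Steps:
S = 60996 (S = -2346*(-22 - 4) = -2346*(-26) = 60996)
S - (-239199 - 1*(-103641)) = 60996 - (-239199 - 1*(-103641)) = 60996 - (-239199 + 103641) = 60996 - 1*(-135558) = 60996 + 135558 = 196554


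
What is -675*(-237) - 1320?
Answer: 158655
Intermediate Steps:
-675*(-237) - 1320 = 159975 - 1320 = 158655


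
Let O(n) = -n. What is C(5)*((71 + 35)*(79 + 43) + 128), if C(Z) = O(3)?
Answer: -39180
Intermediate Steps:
C(Z) = -3 (C(Z) = -1*3 = -3)
C(5)*((71 + 35)*(79 + 43) + 128) = -3*((71 + 35)*(79 + 43) + 128) = -3*(106*122 + 128) = -3*(12932 + 128) = -3*13060 = -39180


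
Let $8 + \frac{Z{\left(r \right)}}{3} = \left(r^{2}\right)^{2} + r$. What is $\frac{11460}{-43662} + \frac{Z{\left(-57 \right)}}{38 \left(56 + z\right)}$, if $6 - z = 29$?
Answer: $\frac{2021440734}{80047} \approx 25253.0$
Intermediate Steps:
$z = -23$ ($z = 6 - 29 = -23$)
$Z{\left(r \right)} = -24 + 3 r + 3 r^{4}$ ($Z{\left(r \right)} = -24 + 3 \left(\left(r^{2}\right)^{2} + r\right) = -24 + 3 \left(r^{4} + r\right) = -24 + 3 \left(r + r^{4}\right) = -24 + \left(3 r + 3 r^{4}\right) = -24 + 3 r + 3 r^{4}$)
$\frac{11460}{-43662} + \frac{Z{\left(-57 \right)}}{38 \left(56 + z\right)} = \frac{11460}{-43662} + \frac{-24 + 3 \left(-57\right) + 3 \left(-57\right)^{4}}{38 \left(56 - 23\right)} = 11460 \left(- \frac{1}{43662}\right) + \frac{-24 - 171 + 3 \cdot 10556001}{38 \cdot 33} = - \frac{1910}{7277} + \frac{-24 - 171 + 31668003}{1254} = - \frac{1910}{7277} + 31667808 \cdot \frac{1}{1254} = - \frac{1910}{7277} + \frac{5277968}{209} = \frac{2021440734}{80047}$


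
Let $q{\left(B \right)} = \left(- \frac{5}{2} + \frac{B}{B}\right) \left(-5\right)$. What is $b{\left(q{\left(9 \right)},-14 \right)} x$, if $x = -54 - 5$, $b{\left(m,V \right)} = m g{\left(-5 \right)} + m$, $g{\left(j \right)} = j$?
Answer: $1770$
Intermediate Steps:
$q{\left(B \right)} = \frac{15}{2}$ ($q{\left(B \right)} = \left(\left(-5\right) \frac{1}{2} + 1\right) \left(-5\right) = \left(- \frac{5}{2} + 1\right) \left(-5\right) = \left(- \frac{3}{2}\right) \left(-5\right) = \frac{15}{2}$)
$b{\left(m,V \right)} = - 4 m$ ($b{\left(m,V \right)} = m \left(-5\right) + m = - 5 m + m = - 4 m$)
$x = -59$ ($x = -54 - 5 = -59$)
$b{\left(q{\left(9 \right)},-14 \right)} x = \left(-4\right) \frac{15}{2} \left(-59\right) = \left(-30\right) \left(-59\right) = 1770$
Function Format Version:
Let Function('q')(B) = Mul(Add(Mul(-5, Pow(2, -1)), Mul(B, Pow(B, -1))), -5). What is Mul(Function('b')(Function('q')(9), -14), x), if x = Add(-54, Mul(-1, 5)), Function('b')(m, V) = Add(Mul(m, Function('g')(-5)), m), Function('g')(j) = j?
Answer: 1770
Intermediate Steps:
Function('q')(B) = Rational(15, 2) (Function('q')(B) = Mul(Add(Mul(-5, Rational(1, 2)), 1), -5) = Mul(Add(Rational(-5, 2), 1), -5) = Mul(Rational(-3, 2), -5) = Rational(15, 2))
Function('b')(m, V) = Mul(-4, m) (Function('b')(m, V) = Add(Mul(m, -5), m) = Add(Mul(-5, m), m) = Mul(-4, m))
x = -59 (x = Add(-54, -5) = -59)
Mul(Function('b')(Function('q')(9), -14), x) = Mul(Mul(-4, Rational(15, 2)), -59) = Mul(-30, -59) = 1770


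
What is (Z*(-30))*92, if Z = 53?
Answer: -146280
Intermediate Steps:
(Z*(-30))*92 = (53*(-30))*92 = -1590*92 = -146280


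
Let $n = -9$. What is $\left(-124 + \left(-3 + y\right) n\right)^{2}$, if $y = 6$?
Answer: $22801$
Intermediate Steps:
$\left(-124 + \left(-3 + y\right) n\right)^{2} = \left(-124 + \left(-3 + 6\right) \left(-9\right)\right)^{2} = \left(-124 + 3 \left(-9\right)\right)^{2} = \left(-124 - 27\right)^{2} = \left(-151\right)^{2} = 22801$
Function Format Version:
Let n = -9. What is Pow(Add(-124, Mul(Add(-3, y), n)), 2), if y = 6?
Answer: 22801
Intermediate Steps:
Pow(Add(-124, Mul(Add(-3, y), n)), 2) = Pow(Add(-124, Mul(Add(-3, 6), -9)), 2) = Pow(Add(-124, Mul(3, -9)), 2) = Pow(Add(-124, -27), 2) = Pow(-151, 2) = 22801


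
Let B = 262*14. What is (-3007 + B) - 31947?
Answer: -31286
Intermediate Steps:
B = 3668
(-3007 + B) - 31947 = (-3007 + 3668) - 31947 = 661 - 31947 = -31286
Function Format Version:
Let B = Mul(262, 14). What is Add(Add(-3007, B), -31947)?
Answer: -31286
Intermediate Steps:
B = 3668
Add(Add(-3007, B), -31947) = Add(Add(-3007, 3668), -31947) = Add(661, -31947) = -31286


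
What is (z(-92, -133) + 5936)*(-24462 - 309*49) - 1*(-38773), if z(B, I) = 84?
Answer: -238371287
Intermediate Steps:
(z(-92, -133) + 5936)*(-24462 - 309*49) - 1*(-38773) = (84 + 5936)*(-24462 - 309*49) - 1*(-38773) = 6020*(-24462 - 15141) + 38773 = 6020*(-39603) + 38773 = -238410060 + 38773 = -238371287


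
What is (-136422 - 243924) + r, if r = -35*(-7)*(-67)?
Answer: -396761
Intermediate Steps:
r = -16415 (r = 245*(-67) = -16415)
(-136422 - 243924) + r = (-136422 - 243924) - 16415 = -380346 - 16415 = -396761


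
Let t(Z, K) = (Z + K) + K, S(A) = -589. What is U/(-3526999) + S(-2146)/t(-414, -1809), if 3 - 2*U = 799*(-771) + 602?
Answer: 17075419/290221632 ≈ 0.058836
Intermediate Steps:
U = 307715 (U = 3/2 - (799*(-771) + 602)/2 = 3/2 - (-616029 + 602)/2 = 3/2 - ½*(-615427) = 3/2 + 615427/2 = 307715)
t(Z, K) = Z + 2*K (t(Z, K) = (K + Z) + K = Z + 2*K)
U/(-3526999) + S(-2146)/t(-414, -1809) = 307715/(-3526999) - 589/(-414 + 2*(-1809)) = 307715*(-1/3526999) - 589/(-414 - 3618) = -307715/3526999 - 589/(-4032) = -307715/3526999 - 589*(-1/4032) = -307715/3526999 + 589/4032 = 17075419/290221632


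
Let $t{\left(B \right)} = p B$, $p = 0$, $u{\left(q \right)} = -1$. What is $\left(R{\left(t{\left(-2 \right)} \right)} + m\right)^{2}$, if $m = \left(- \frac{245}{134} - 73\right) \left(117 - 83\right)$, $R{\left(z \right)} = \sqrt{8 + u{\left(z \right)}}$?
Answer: $\frac{29056302104}{4489} - \frac{340918 \sqrt{7}}{67} \approx 6.4593 \cdot 10^{6}$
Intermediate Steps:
$t{\left(B \right)} = 0$ ($t{\left(B \right)} = 0 B = 0$)
$R{\left(z \right)} = \sqrt{7}$ ($R{\left(z \right)} = \sqrt{8 - 1} = \sqrt{7}$)
$m = - \frac{170459}{67}$ ($m = \left(\left(-245\right) \frac{1}{134} - 73\right) 34 = \left(- \frac{245}{134} - 73\right) 34 = \left(- \frac{10027}{134}\right) 34 = - \frac{170459}{67} \approx -2544.2$)
$\left(R{\left(t{\left(-2 \right)} \right)} + m\right)^{2} = \left(\sqrt{7} - \frac{170459}{67}\right)^{2} = \left(- \frac{170459}{67} + \sqrt{7}\right)^{2}$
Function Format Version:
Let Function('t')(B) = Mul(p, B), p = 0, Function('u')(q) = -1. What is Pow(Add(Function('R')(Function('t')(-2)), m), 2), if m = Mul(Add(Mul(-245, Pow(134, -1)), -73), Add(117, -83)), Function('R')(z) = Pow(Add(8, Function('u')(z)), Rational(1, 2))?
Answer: Add(Rational(29056302104, 4489), Mul(Rational(-340918, 67), Pow(7, Rational(1, 2)))) ≈ 6.4593e+6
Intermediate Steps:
Function('t')(B) = 0 (Function('t')(B) = Mul(0, B) = 0)
Function('R')(z) = Pow(7, Rational(1, 2)) (Function('R')(z) = Pow(Add(8, -1), Rational(1, 2)) = Pow(7, Rational(1, 2)))
m = Rational(-170459, 67) (m = Mul(Add(Mul(-245, Rational(1, 134)), -73), 34) = Mul(Add(Rational(-245, 134), -73), 34) = Mul(Rational(-10027, 134), 34) = Rational(-170459, 67) ≈ -2544.2)
Pow(Add(Function('R')(Function('t')(-2)), m), 2) = Pow(Add(Pow(7, Rational(1, 2)), Rational(-170459, 67)), 2) = Pow(Add(Rational(-170459, 67), Pow(7, Rational(1, 2))), 2)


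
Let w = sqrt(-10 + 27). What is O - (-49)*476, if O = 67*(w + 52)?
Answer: 26808 + 67*sqrt(17) ≈ 27084.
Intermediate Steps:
w = sqrt(17) ≈ 4.1231
O = 3484 + 67*sqrt(17) (O = 67*(sqrt(17) + 52) = 67*(52 + sqrt(17)) = 3484 + 67*sqrt(17) ≈ 3760.3)
O - (-49)*476 = (3484 + 67*sqrt(17)) - (-49)*476 = (3484 + 67*sqrt(17)) - 1*(-23324) = (3484 + 67*sqrt(17)) + 23324 = 26808 + 67*sqrt(17)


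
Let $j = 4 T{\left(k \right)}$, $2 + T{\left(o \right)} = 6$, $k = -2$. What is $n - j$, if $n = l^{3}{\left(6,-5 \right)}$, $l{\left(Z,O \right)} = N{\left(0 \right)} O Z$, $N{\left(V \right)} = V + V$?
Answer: $-16$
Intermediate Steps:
$N{\left(V \right)} = 2 V$
$T{\left(o \right)} = 4$ ($T{\left(o \right)} = -2 + 6 = 4$)
$l{\left(Z,O \right)} = 0$ ($l{\left(Z,O \right)} = 2 \cdot 0 O Z = 0 O Z = 0 Z = 0$)
$n = 0$ ($n = 0^{3} = 0$)
$j = 16$ ($j = 4 \cdot 4 = 16$)
$n - j = 0 - 16 = -16$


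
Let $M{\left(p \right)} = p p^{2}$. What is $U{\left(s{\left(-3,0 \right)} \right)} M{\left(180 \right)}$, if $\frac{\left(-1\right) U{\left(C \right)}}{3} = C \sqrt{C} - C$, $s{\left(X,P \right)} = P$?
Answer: $0$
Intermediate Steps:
$M{\left(p \right)} = p^{3}$
$U{\left(C \right)} = - 3 C^{\frac{3}{2}} + 3 C$ ($U{\left(C \right)} = - 3 \left(C \sqrt{C} - C\right) = - 3 \left(C^{\frac{3}{2}} - C\right) = - 3 C^{\frac{3}{2}} + 3 C$)
$U{\left(s{\left(-3,0 \right)} \right)} M{\left(180 \right)} = \left(- 3 \cdot 0^{\frac{3}{2}} + 3 \cdot 0\right) 180^{3} = \left(\left(-3\right) 0 + 0\right) 5832000 = \left(0 + 0\right) 5832000 = 0 \cdot 5832000 = 0$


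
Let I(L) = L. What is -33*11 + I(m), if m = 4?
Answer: -359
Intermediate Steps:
-33*11 + I(m) = -33*11 + 4 = -363 + 4 = -359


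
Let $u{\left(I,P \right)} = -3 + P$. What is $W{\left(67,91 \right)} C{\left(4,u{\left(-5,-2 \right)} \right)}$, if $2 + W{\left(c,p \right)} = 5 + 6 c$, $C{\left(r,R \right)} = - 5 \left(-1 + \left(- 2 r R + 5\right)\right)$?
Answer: $-89100$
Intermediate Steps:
$C{\left(r,R \right)} = -20 + 10 R r$ ($C{\left(r,R \right)} = - 5 \left(-1 - \left(-5 + 2 R r\right)\right) = - 5 \left(4 - 2 R r\right) = -20 + 10 R r$)
$W{\left(c,p \right)} = 3 + 6 c$ ($W{\left(c,p \right)} = -2 + \left(5 + 6 c\right) = 3 + 6 c$)
$W{\left(67,91 \right)} C{\left(4,u{\left(-5,-2 \right)} \right)} = \left(3 + 6 \cdot 67\right) \left(-20 + 10 \left(-3 - 2\right) 4\right) = \left(3 + 402\right) \left(-20 + 10 \left(-5\right) 4\right) = 405 \left(-20 - 200\right) = 405 \left(-220\right) = -89100$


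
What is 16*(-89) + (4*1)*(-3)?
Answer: -1436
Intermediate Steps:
16*(-89) + (4*1)*(-3) = -1424 + 4*(-3) = -1424 - 12 = -1436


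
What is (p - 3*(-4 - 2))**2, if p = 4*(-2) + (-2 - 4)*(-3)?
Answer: 784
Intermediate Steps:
p = 10 (p = -8 - 6*(-3) = -8 + 18 = 10)
(p - 3*(-4 - 2))**2 = (10 - 3*(-4 - 2))**2 = (10 - 3*(-6))**2 = (10 + 18)**2 = 28**2 = 784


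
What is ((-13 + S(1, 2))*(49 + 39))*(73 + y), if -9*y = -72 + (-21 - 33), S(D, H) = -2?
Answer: -114840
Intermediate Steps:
y = 14 (y = -(-72 + (-21 - 33))/9 = -(-72 - 54)/9 = -1/9*(-126) = 14)
((-13 + S(1, 2))*(49 + 39))*(73 + y) = ((-13 - 2)*(49 + 39))*(73 + 14) = -15*88*87 = -1320*87 = -114840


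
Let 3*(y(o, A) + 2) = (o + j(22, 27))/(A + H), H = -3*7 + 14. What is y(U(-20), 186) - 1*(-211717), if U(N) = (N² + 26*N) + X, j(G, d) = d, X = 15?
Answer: 37896959/179 ≈ 2.1171e+5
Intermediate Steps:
U(N) = 15 + N² + 26*N (U(N) = (N² + 26*N) + 15 = 15 + N² + 26*N)
H = -7 (H = -21 + 14 = -7)
y(o, A) = -2 + (27 + o)/(3*(-7 + A)) (y(o, A) = -2 + ((o + 27)/(A - 7))/3 = -2 + ((27 + o)/(-7 + A))/3 = -2 + (27 + o)/(3*(-7 + A)))
y(U(-20), 186) - 1*(-211717) = (69 + (15 + (-20)² + 26*(-20)) - 6*186)/(3*(-7 + 186)) - 1*(-211717) = (⅓)*(69 + (15 + 400 - 520) - 1116)/179 + 211717 = (⅓)*(1/179)*(69 - 105 - 1116) + 211717 = (⅓)*(1/179)*(-1152) + 211717 = -384/179 + 211717 = 37896959/179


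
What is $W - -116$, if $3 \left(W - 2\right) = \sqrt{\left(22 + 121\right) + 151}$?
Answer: $118 + \frac{7 \sqrt{6}}{3} \approx 123.72$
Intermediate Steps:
$W = 2 + \frac{7 \sqrt{6}}{3}$ ($W = 2 + \frac{\sqrt{\left(22 + 121\right) + 151}}{3} = 2 + \frac{\sqrt{143 + 151}}{3} = 2 + \frac{\sqrt{294}}{3} = 2 + \frac{7 \sqrt{6}}{3} \approx 7.7155$)
$W - -116 = \left(2 + \frac{7 \sqrt{6}}{3}\right) - -116 = \left(2 + \frac{7 \sqrt{6}}{3}\right) + 116 = 118 + \frac{7 \sqrt{6}}{3}$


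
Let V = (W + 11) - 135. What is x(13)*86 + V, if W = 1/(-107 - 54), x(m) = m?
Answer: 160033/161 ≈ 993.99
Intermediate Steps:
W = -1/161 (W = 1/(-161) = -1/161 ≈ -0.0062112)
V = -19965/161 (V = (-1/161 + 11) - 135 = 1770/161 - 135 = -19965/161 ≈ -124.01)
x(13)*86 + V = 13*86 - 19965/161 = 1118 - 19965/161 = 160033/161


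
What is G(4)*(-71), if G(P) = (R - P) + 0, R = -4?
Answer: 568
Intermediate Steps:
G(P) = -4 - P (G(P) = (-4 - P) + 0 = -4 - P)
G(4)*(-71) = (-4 - 1*4)*(-71) = (-4 - 4)*(-71) = -8*(-71) = 568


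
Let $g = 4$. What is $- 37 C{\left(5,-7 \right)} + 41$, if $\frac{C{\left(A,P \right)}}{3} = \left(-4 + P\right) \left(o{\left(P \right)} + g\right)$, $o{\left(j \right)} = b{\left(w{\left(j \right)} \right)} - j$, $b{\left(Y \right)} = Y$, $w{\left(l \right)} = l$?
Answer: $4925$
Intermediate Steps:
$o{\left(j \right)} = 0$ ($o{\left(j \right)} = j - j = 0$)
$C{\left(A,P \right)} = -48 + 12 P$ ($C{\left(A,P \right)} = 3 \left(-4 + P\right) \left(0 + 4\right) = 3 \left(-4 + P\right) 4 = 3 \left(-16 + 4 P\right) = -48 + 12 P$)
$- 37 C{\left(5,-7 \right)} + 41 = - 37 \left(-48 + 12 \left(-7\right)\right) + 41 = - 37 \left(-48 - 84\right) + 41 = \left(-37\right) \left(-132\right) + 41 = 4884 + 41 = 4925$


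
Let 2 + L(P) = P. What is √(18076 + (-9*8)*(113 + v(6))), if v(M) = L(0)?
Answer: 2*√2521 ≈ 100.42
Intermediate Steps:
L(P) = -2 + P
v(M) = -2 (v(M) = -2 + 0 = -2)
√(18076 + (-9*8)*(113 + v(6))) = √(18076 + (-9*8)*(113 - 2)) = √(18076 - 72*111) = √(18076 - 7992) = √10084 = 2*√2521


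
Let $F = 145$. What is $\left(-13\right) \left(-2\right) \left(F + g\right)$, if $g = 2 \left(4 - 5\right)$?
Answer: $3718$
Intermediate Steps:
$g = -2$ ($g = 2 \left(-1\right) = -2$)
$\left(-13\right) \left(-2\right) \left(F + g\right) = \left(-13\right) \left(-2\right) \left(145 - 2\right) = 26 \cdot 143 = 3718$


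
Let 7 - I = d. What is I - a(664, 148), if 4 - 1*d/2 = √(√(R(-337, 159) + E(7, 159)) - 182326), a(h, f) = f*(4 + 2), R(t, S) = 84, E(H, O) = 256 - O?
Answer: -889 + 2*I*√(182326 - √181) ≈ -889.0 + 853.96*I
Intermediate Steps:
a(h, f) = 6*f (a(h, f) = f*6 = 6*f)
d = 8 - 2*√(-182326 + √181) (d = 8 - 2*√(√(84 + (256 - 1*159)) - 182326) = 8 - 2*√(√(84 + (256 - 159)) - 182326) = 8 - 2*√(√(84 + 97) - 182326) = 8 - 2*√(√181 - 182326) = 8 - 2*√(-182326 + √181) ≈ 8.0 - 853.96*I)
I = -1 + 2*√(-182326 + √181) (I = 7 - (8 - 2*√(-182326 + √181)) = 7 + (-8 + 2*√(-182326 + √181)) = -1 + 2*√(-182326 + √181) ≈ -1.0 + 853.96*I)
I - a(664, 148) = (-1 + 2*I*√(182326 - √181)) - 6*148 = (-1 + 2*I*√(182326 - √181)) - 1*888 = (-1 + 2*I*√(182326 - √181)) - 888 = -889 + 2*I*√(182326 - √181)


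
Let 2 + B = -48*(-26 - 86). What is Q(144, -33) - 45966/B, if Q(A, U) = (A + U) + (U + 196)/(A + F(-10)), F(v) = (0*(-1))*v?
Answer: 40077437/386928 ≈ 103.58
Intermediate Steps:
F(v) = 0 (F(v) = 0*v = 0)
Q(A, U) = A + U + (196 + U)/A (Q(A, U) = (A + U) + (U + 196)/(A + 0) = (A + U) + (196 + U)/A = A + U + (196 + U)/A)
B = 5374 (B = -2 - 48*(-26 - 86) = -2 - 48*(-112) = -2 + 5376 = 5374)
Q(144, -33) - 45966/B = (144 - 33 + 196/144 - 33/144) - 45966/5374 = (144 - 33 + 196*(1/144) - 33*1/144) - 45966*1/5374 = (144 - 33 + 49/36 - 11/48) - 22983/2687 = 16147/144 - 22983/2687 = 40077437/386928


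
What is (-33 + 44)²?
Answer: 121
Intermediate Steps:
(-33 + 44)² = 11² = 121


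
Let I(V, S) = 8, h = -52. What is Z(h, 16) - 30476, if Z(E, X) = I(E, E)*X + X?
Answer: -30332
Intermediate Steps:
Z(E, X) = 9*X (Z(E, X) = 8*X + X = 9*X)
Z(h, 16) - 30476 = 9*16 - 30476 = 144 - 30476 = -30332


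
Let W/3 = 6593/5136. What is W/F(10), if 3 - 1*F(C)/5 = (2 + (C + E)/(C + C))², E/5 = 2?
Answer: -6593/51360 ≈ -0.12837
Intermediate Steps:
W = 6593/1712 (W = 3*(6593/5136) = 6593/1712 ≈ 3.8511)
E = 10 (E = 5*2 = 10)
F(C) = 15 - 5*(2 + (10 + C)/(2*C))² (F(C) = 15 - 5*(2 + (C + 10)/(C + C))² = 15 - 5*(2 + (10 + C)/((2*C)))² = 15 - 5*(2 + (10 + C)*(1/(2*C)))² = 15 - 5*(2 + (10 + C)/(2*C))²)
W/F(10) = 6593/(1712*(15 - 125/4*(2 + 10)²/10²)) = 6593/(1712*(15 - 125/4*1/100*12²)) = 6593/(1712*(15 - 125/4*1/100*144)) = 6593/(1712*(15 - 45)) = (6593/1712)/(-30) = (6593/1712)*(-1/30) = -6593/51360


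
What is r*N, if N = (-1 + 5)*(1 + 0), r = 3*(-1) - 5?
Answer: -32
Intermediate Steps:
r = -8 (r = -3 - 5 = -8)
N = 4 (N = 4*1 = 4)
r*N = -8*4 = -32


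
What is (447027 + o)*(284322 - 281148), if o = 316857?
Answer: 2424567816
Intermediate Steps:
(447027 + o)*(284322 - 281148) = (447027 + 316857)*(284322 - 281148) = 763884*3174 = 2424567816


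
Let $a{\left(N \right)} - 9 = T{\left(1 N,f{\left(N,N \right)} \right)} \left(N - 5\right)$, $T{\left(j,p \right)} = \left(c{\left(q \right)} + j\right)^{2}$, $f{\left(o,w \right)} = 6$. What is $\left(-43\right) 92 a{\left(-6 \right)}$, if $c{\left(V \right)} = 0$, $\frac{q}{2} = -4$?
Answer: $1530972$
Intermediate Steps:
$q = -8$ ($q = 2 \left(-4\right) = -8$)
$T{\left(j,p \right)} = j^{2}$ ($T{\left(j,p \right)} = \left(0 + j\right)^{2} = j^{2}$)
$a{\left(N \right)} = 9 + N^{2} \left(-5 + N\right)$ ($a{\left(N \right)} = 9 + \left(1 N\right)^{2} \left(N - 5\right) = 9 + N^{2} \left(-5 + N\right)$)
$\left(-43\right) 92 a{\left(-6 \right)} = \left(-43\right) 92 \left(9 + \left(-6\right)^{3} - 5 \left(-6\right)^{2}\right) = - 3956 \left(9 - 216 - 180\right) = \left(-3956\right) \left(-387\right) = 1530972$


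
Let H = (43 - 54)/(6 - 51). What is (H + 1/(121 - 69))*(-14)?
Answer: -4319/1170 ≈ -3.6915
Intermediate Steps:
H = 11/45 (H = -11/(-45) = -11*(-1/45) = 11/45 ≈ 0.24444)
(H + 1/(121 - 69))*(-14) = (11/45 + 1/(121 - 69))*(-14) = (11/45 + 1/52)*(-14) = (617/2340)*(-14) = -4319/1170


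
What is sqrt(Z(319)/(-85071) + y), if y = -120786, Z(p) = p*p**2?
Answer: I*sqrt(876898900202115)/85071 ≈ 348.09*I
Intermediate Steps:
Z(p) = p**3
sqrt(Z(319)/(-85071) + y) = sqrt(319**3/(-85071) - 120786) = sqrt(32461759*(-1/85071) - 120786) = sqrt(-32461759/85071 - 120786) = sqrt(-10307847565/85071) = I*sqrt(876898900202115)/85071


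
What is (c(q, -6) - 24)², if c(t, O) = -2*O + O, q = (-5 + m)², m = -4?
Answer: 324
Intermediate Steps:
q = 81 (q = (-5 - 4)² = (-9)² = 81)
c(t, O) = -O
(c(q, -6) - 24)² = (-1*(-6) - 24)² = (6 - 24)² = (-18)² = 324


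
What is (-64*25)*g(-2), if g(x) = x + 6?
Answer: -6400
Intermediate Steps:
g(x) = 6 + x
(-64*25)*g(-2) = (-64*25)*(6 - 2) = -1600*4 = -6400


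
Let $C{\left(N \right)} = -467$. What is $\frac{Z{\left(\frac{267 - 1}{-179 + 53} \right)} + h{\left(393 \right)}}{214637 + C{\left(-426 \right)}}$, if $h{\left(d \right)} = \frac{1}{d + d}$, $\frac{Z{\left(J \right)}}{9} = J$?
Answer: $- \frac{14933}{168337620} \approx -8.8709 \cdot 10^{-5}$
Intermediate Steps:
$Z{\left(J \right)} = 9 J$
$h{\left(d \right)} = \frac{1}{2 d}$
$\frac{Z{\left(\frac{267 - 1}{-179 + 53} \right)} + h{\left(393 \right)}}{214637 + C{\left(-426 \right)}} = \frac{9 \frac{267 - 1}{-179 + 53} + \frac{1}{2 \cdot 393}}{214637 - 467} = \frac{9 \frac{266}{-126} + \frac{1}{2} \cdot \frac{1}{393}}{214170} = \left(9 \cdot 266 \left(- \frac{1}{126}\right) + \frac{1}{786}\right) \frac{1}{214170} = \left(9 \left(- \frac{19}{9}\right) + \frac{1}{786}\right) \frac{1}{214170} = \left(-19 + \frac{1}{786}\right) \frac{1}{214170} = \left(- \frac{14933}{786}\right) \frac{1}{214170} = - \frac{14933}{168337620}$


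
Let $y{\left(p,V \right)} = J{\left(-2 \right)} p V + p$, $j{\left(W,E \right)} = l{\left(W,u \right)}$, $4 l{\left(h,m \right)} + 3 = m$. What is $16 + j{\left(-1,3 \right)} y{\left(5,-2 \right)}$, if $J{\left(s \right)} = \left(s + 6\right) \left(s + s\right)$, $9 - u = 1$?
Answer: $\frac{889}{4} \approx 222.25$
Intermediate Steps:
$u = 8$ ($u = 9 - 1 = 8$)
$l{\left(h,m \right)} = - \frac{3}{4} + \frac{m}{4}$
$J{\left(s \right)} = 2 s \left(6 + s\right)$ ($J{\left(s \right)} = \left(6 + s\right) 2 s = 2 s \left(6 + s\right)$)
$j{\left(W,E \right)} = \frac{5}{4}$ ($j{\left(W,E \right)} = - \frac{3}{4} + \frac{1}{4} \cdot 8 = - \frac{3}{4} + 2 = \frac{5}{4}$)
$y{\left(p,V \right)} = p - 16 V p$ ($y{\left(p,V \right)} = 2 \left(-2\right) \left(6 - 2\right) p V + p = 2 \left(-2\right) 4 p V + p = - 16 p V + p = - 16 V p + p = p - 16 V p$)
$16 + j{\left(-1,3 \right)} y{\left(5,-2 \right)} = 16 + \frac{5 \cdot 5 \left(1 - -32\right)}{4} = 16 + \frac{5 \cdot 5 \left(1 + 32\right)}{4} = 16 + \frac{5 \cdot 5 \cdot 33}{4} = 16 + \frac{5}{4} \cdot 165 = 16 + \frac{825}{4} = \frac{889}{4}$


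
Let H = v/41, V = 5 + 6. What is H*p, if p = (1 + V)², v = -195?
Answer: -28080/41 ≈ -684.88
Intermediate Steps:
V = 11
p = 144 (p = (1 + 11)² = 12² = 144)
H = -195/41 ≈ -4.7561
H*p = -195/41*144 = -28080/41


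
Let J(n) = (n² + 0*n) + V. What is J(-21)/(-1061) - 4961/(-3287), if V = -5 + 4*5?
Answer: 3764749/3487507 ≈ 1.0795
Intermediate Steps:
V = 15 (V = -5 + 20 = 15)
J(n) = 15 + n² (J(n) = (n² + 0*n) + 15 = (n² + 0) + 15 = n² + 15 = 15 + n²)
J(-21)/(-1061) - 4961/(-3287) = (15 + (-21)²)/(-1061) - 4961/(-3287) = (15 + 441)*(-1/1061) - 4961*(-1/3287) = 456*(-1/1061) + 4961/3287 = -456/1061 + 4961/3287 = 3764749/3487507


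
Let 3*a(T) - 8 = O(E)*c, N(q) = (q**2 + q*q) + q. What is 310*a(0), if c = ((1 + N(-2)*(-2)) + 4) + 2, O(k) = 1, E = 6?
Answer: 310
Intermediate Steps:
N(q) = q + 2*q**2 (N(q) = (q**2 + q**2) + q = 2*q**2 + q = q + 2*q**2)
c = -5 (c = ((1 - 2*(1 + 2*(-2))*(-2)) + 4) + 2 = ((1 - 2*(1 - 4)*(-2)) + 4) + 2 = ((1 - 2*(-3)*(-2)) + 4) + 2 = ((1 + 6*(-2)) + 4) + 2 = ((1 - 12) + 4) + 2 = (-11 + 4) + 2 = -7 + 2 = -5)
a(T) = 1 (a(T) = 8/3 + (1*(-5))/3 = 8/3 + (1/3)*(-5) = 8/3 - 5/3 = 1)
310*a(0) = 310*1 = 310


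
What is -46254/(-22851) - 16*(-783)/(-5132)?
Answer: -4075150/9772611 ≈ -0.41700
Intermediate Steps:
-46254/(-22851) - 16*(-783)/(-5132) = -46254*(-1/22851) + 12528*(-1/5132) = 15418/7617 - 3132/1283 = -4075150/9772611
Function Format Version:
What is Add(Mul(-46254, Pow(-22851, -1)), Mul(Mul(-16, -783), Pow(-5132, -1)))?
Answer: Rational(-4075150, 9772611) ≈ -0.41700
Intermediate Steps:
Add(Mul(-46254, Pow(-22851, -1)), Mul(Mul(-16, -783), Pow(-5132, -1))) = Add(Mul(-46254, Rational(-1, 22851)), Mul(12528, Rational(-1, 5132))) = Add(Rational(15418, 7617), Rational(-3132, 1283)) = Rational(-4075150, 9772611)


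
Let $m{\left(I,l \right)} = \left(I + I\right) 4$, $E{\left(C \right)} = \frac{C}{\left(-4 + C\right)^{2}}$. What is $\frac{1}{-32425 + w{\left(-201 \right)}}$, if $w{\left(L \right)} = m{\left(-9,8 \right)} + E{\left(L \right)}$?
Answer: $- \frac{42025}{1365686626} \approx -3.0772 \cdot 10^{-5}$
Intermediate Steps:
$E{\left(C \right)} = \frac{C}{\left(-4 + C\right)^{2}}$
$m{\left(I,l \right)} = 8 I$ ($m{\left(I,l \right)} = 2 I 4 = 8 I$)
$w{\left(L \right)} = -72 + \frac{L}{\left(-4 + L\right)^{2}}$ ($w{\left(L \right)} = 8 \left(-9\right) + \frac{L}{\left(-4 + L\right)^{2}} = -72 + \frac{L}{\left(-4 + L\right)^{2}}$)
$\frac{1}{-32425 + w{\left(-201 \right)}} = \frac{1}{-32425 - \left(72 + \frac{201}{\left(-4 - 201\right)^{2}}\right)} = \frac{1}{-32425 - \left(72 + \frac{201}{42025}\right)} = \frac{1}{-32425 - \frac{3026001}{42025}} = \frac{1}{- \frac{1365686626}{42025}} = - \frac{42025}{1365686626}$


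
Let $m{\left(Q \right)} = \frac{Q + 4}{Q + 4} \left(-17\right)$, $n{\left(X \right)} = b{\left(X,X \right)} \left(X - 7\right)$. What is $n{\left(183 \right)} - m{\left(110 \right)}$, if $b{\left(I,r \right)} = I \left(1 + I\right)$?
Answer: $5926289$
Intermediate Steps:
$n{\left(X \right)} = X \left(1 + X\right) \left(-7 + X\right)$ ($n{\left(X \right)} = X \left(1 + X\right) \left(X - 7\right) = X \left(1 + X\right) \left(-7 + X\right)$)
$m{\left(Q \right)} = -17$ ($m{\left(Q \right)} = \frac{4 + Q}{4 + Q} \left(-17\right) = 1 \left(-17\right) = -17$)
$n{\left(183 \right)} - m{\left(110 \right)} = 183 \left(1 + 183\right) \left(-7 + 183\right) - -17 = 183 \cdot 184 \cdot 176 + 17 = 5926272 + 17 = 5926289$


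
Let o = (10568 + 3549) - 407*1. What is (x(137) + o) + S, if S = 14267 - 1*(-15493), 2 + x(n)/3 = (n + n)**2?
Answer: 268692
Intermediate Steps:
x(n) = -6 + 12*n**2 (x(n) = -6 + 3*(n + n)**2 = -6 + 3*(2*n)**2 = -6 + 3*(4*n**2) = -6 + 12*n**2)
S = 29760 (S = 14267 + 15493 = 29760)
o = 13710 (o = 14117 - 407 = 13710)
(x(137) + o) + S = ((-6 + 12*137**2) + 13710) + 29760 = ((-6 + 12*18769) + 13710) + 29760 = ((-6 + 225228) + 13710) + 29760 = (225222 + 13710) + 29760 = 238932 + 29760 = 268692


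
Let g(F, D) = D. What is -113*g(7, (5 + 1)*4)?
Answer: -2712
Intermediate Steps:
-113*g(7, (5 + 1)*4) = -113*(5 + 1)*4 = -678*4 = -113*24 = -2712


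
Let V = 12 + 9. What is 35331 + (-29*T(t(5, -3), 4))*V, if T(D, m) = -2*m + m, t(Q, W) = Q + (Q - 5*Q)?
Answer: 37767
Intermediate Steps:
t(Q, W) = -3*Q (t(Q, W) = Q - 4*Q = -3*Q)
T(D, m) = -m
V = 21
35331 + (-29*T(t(5, -3), 4))*V = 35331 - (-29)*4*21 = 35331 - 29*(-4)*21 = 35331 + 116*21 = 35331 + 2436 = 37767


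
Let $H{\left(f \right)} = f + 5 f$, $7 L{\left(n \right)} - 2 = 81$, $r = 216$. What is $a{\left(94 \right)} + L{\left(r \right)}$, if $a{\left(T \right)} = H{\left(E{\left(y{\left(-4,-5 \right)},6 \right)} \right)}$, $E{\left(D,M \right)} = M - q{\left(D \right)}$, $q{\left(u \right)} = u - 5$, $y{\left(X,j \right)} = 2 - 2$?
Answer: $\frac{545}{7} \approx 77.857$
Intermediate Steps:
$y{\left(X,j \right)} = 0$ ($y{\left(X,j \right)} = 2 - 2 = 0$)
$L{\left(n \right)} = \frac{83}{7}$ ($L{\left(n \right)} = \frac{2}{7} + \frac{1}{7} \cdot 81 = \frac{2}{7} + \frac{81}{7} = \frac{83}{7}$)
$q{\left(u \right)} = -5 + u$
$E{\left(D,M \right)} = 5 + M - D$ ($E{\left(D,M \right)} = M - \left(-5 + D\right) = 5 + M - D$)
$H{\left(f \right)} = 6 f$
$a{\left(T \right)} = 66$ ($a{\left(T \right)} = 6 \left(5 + 6 - 0\right) = 6 \left(5 + 6 + 0\right) = 6 \cdot 11 = 66$)
$a{\left(94 \right)} + L{\left(r \right)} = 66 + \frac{83}{7} = \frac{545}{7}$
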